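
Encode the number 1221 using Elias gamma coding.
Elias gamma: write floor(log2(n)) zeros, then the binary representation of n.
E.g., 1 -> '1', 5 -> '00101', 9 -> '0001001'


num_bits = floor(log2(1221)) + 1 = 11
leading_zeros = num_bits - 1 = 10
binary(1221) = 10011000101

Elias gamma(1221) = '0000000000' + '10011000101' = 000000000010011000101 (21 bits)


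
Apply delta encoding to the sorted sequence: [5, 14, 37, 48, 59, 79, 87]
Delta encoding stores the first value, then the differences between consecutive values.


First value: 5
Deltas:
  14 - 5 = 9
  37 - 14 = 23
  48 - 37 = 11
  59 - 48 = 11
  79 - 59 = 20
  87 - 79 = 8


Delta encoded: [5, 9, 23, 11, 11, 20, 8]


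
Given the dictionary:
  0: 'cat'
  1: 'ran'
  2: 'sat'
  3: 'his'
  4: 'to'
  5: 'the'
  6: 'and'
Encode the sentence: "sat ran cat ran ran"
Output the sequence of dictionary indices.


Look up each word in the dictionary:
  'sat' -> 2
  'ran' -> 1
  'cat' -> 0
  'ran' -> 1
  'ran' -> 1

Encoded: [2, 1, 0, 1, 1]


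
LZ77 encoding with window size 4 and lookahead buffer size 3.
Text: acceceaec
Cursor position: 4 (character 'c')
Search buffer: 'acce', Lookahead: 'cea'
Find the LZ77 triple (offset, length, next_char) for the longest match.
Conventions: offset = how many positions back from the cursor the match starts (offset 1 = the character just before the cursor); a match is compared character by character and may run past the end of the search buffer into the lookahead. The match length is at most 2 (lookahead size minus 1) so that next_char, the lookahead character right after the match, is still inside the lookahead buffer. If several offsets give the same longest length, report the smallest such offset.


Try each offset into the search buffer:
  offset=1 (pos 3, char 'e'): match length 0
  offset=2 (pos 2, char 'c'): match length 2
  offset=3 (pos 1, char 'c'): match length 1
  offset=4 (pos 0, char 'a'): match length 0
Longest match has length 2 at offset 2.
next_char = character at position 4 + 2 = 6 -> 'a'

Best match: offset=2, length=2 (matching 'ce' starting at position 2)
LZ77 triple: (2, 2, 'a')


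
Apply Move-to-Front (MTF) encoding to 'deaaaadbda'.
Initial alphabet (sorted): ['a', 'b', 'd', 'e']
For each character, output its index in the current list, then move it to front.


MTF encoding:
'd': index 2 in ['a', 'b', 'd', 'e'] -> ['d', 'a', 'b', 'e']
'e': index 3 in ['d', 'a', 'b', 'e'] -> ['e', 'd', 'a', 'b']
'a': index 2 in ['e', 'd', 'a', 'b'] -> ['a', 'e', 'd', 'b']
'a': index 0 in ['a', 'e', 'd', 'b'] -> ['a', 'e', 'd', 'b']
'a': index 0 in ['a', 'e', 'd', 'b'] -> ['a', 'e', 'd', 'b']
'a': index 0 in ['a', 'e', 'd', 'b'] -> ['a', 'e', 'd', 'b']
'd': index 2 in ['a', 'e', 'd', 'b'] -> ['d', 'a', 'e', 'b']
'b': index 3 in ['d', 'a', 'e', 'b'] -> ['b', 'd', 'a', 'e']
'd': index 1 in ['b', 'd', 'a', 'e'] -> ['d', 'b', 'a', 'e']
'a': index 2 in ['d', 'b', 'a', 'e'] -> ['a', 'd', 'b', 'e']


Output: [2, 3, 2, 0, 0, 0, 2, 3, 1, 2]


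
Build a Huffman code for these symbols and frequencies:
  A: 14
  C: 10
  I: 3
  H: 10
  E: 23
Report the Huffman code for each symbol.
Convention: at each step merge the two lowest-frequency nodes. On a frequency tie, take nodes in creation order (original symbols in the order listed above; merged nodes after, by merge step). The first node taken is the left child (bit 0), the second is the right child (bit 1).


Huffman tree construction:
Step 1: Merge I(3) + C(10) = 13
Step 2: Merge H(10) + (I+C)(13) = 23
Step 3: Merge A(14) + E(23) = 37
Step 4: Merge (H+(I+C))(23) + (A+E)(37) = 60
Read each symbol's code off the tree from the root (left child = 0, right child = 1).

Codes:
  A: 10 (length 2)
  C: 011 (length 3)
  I: 010 (length 3)
  H: 00 (length 2)
  E: 11 (length 2)
Average code length: 133/60 = 2.2167 bits/symbol


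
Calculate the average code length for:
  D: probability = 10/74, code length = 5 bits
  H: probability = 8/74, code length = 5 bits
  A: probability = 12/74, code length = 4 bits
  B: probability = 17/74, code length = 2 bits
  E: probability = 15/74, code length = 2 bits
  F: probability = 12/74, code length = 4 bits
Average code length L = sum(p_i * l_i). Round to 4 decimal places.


Weighted contributions p_i * l_i:
  D: (10/74) * 5 = 50/74
  H: (8/74) * 5 = 40/74
  A: (12/74) * 4 = 48/74
  B: (17/74) * 2 = 34/74
  E: (15/74) * 2 = 30/74
  F: (12/74) * 4 = 48/74
Sum = (50 + 40 + 48 + 34 + 30 + 48)/74 = 250/74

L = 250/74 = 3.3784 bits/symbol


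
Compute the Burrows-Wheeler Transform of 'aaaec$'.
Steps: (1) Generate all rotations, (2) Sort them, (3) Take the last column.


Rotations (sorted):
  0: $aaaec -> last char: c
  1: aaaec$ -> last char: $
  2: aaec$a -> last char: a
  3: aec$aa -> last char: a
  4: c$aaae -> last char: e
  5: ec$aaa -> last char: a


BWT = c$aaea


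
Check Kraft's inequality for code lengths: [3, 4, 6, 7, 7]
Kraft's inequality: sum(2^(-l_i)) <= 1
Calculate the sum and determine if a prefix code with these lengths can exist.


Sum = 2^(-3) + 2^(-4) + 2^(-6) + 2^(-7) + 2^(-7)
    = 0.125 + 0.0625 + 0.015625 + 0.0078125 + 0.0078125
    = 28/128 = 0.21875
Since 0.21875 <= 1, Kraft's inequality IS satisfied.
A prefix code with these lengths CAN exist.

Kraft sum = 0.21875. Satisfied.


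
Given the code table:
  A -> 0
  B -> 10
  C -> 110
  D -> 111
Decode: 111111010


Decoding:
111 -> D
111 -> D
0 -> A
10 -> B


Result: DDAB


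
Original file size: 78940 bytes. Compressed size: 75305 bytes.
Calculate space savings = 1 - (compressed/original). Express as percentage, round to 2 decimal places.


ratio = compressed/original = 75305/78940 = 0.953952
savings = 1 - ratio = 1 - 0.953952 = 0.046048
as a percentage: 0.046048 * 100 = 4.6%

Space savings = 1 - 75305/78940 = 4.6%


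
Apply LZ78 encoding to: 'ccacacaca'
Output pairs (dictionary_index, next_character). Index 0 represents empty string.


LZ78 encoding steps:
Dictionary: {0: ''}
Step 1: w='' (idx 0), next='c' -> output (0, 'c'), add 'c' as idx 1
Step 2: w='c' (idx 1), next='a' -> output (1, 'a'), add 'ca' as idx 2
Step 3: w='ca' (idx 2), next='c' -> output (2, 'c'), add 'cac' as idx 3
Step 4: w='' (idx 0), next='a' -> output (0, 'a'), add 'a' as idx 4
Step 5: w='ca' (idx 2), end of input -> output (2, '')


Encoded: [(0, 'c'), (1, 'a'), (2, 'c'), (0, 'a'), (2, '')]


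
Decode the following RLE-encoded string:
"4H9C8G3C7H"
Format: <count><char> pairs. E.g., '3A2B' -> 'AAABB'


Expanding each <count><char> pair:
  4H -> 'HHHH'
  9C -> 'CCCCCCCCC'
  8G -> 'GGGGGGGG'
  3C -> 'CCC'
  7H -> 'HHHHHHH'

Decoded = HHHHCCCCCCCCCGGGGGGGGCCCHHHHHHH


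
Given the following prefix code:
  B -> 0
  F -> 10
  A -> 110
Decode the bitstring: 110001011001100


Decoding step by step:
Bits 110 -> A
Bits 0 -> B
Bits 0 -> B
Bits 10 -> F
Bits 110 -> A
Bits 0 -> B
Bits 110 -> A
Bits 0 -> B


Decoded message: ABBFABAB


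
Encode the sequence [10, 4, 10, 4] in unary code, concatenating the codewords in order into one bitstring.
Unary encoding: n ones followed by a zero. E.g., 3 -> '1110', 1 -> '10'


Encode each number as n ones followed by a terminating 0:
  10 -> 11111111110 (11 bits)
  4 -> 11110 (5 bits)
  10 -> 11111111110 (11 bits)
  4 -> 11110 (5 bits)
Total length = 11 + 5 + 11 + 5 = 32 bits.

Unary([10, 4, 10, 4]) = 11111111110111101111111111011110 (32 bits)


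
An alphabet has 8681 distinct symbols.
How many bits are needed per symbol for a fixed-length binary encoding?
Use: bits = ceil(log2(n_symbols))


log2(8681) = 13.0836
Bracket: 2^13 = 8192 < 8681 <= 2^14 = 16384
So ceil(log2(8681)) = 14

bits = ceil(log2(8681)) = ceil(13.0836) = 14 bits


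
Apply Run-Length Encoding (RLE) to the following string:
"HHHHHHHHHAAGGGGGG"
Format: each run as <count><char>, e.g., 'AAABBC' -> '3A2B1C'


Scanning runs left to right:
  i=0: run of 'H' x 9 -> '9H'
  i=9: run of 'A' x 2 -> '2A'
  i=11: run of 'G' x 6 -> '6G'

RLE = 9H2A6G


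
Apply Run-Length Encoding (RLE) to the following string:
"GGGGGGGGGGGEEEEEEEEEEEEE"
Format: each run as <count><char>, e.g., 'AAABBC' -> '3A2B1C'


Scanning runs left to right:
  i=0: run of 'G' x 11 -> '11G'
  i=11: run of 'E' x 13 -> '13E'

RLE = 11G13E


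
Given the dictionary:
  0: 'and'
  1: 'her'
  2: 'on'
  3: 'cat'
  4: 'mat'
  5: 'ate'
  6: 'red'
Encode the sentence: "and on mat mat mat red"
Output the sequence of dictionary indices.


Look up each word in the dictionary:
  'and' -> 0
  'on' -> 2
  'mat' -> 4
  'mat' -> 4
  'mat' -> 4
  'red' -> 6

Encoded: [0, 2, 4, 4, 4, 6]


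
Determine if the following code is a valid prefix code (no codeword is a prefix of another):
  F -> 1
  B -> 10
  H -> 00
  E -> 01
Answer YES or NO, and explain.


Checking each pair (does one codeword prefix another?):
  F='1' vs B='10': prefix -- VIOLATION

NO -- this is NOT a valid prefix code. F (1) is a prefix of B (10).


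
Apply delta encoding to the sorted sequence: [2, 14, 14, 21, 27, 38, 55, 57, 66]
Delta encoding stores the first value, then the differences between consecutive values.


First value: 2
Deltas:
  14 - 2 = 12
  14 - 14 = 0
  21 - 14 = 7
  27 - 21 = 6
  38 - 27 = 11
  55 - 38 = 17
  57 - 55 = 2
  66 - 57 = 9


Delta encoded: [2, 12, 0, 7, 6, 11, 17, 2, 9]


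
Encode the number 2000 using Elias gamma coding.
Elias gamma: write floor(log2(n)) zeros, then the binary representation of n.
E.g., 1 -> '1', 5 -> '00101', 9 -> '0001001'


num_bits = floor(log2(2000)) + 1 = 11
leading_zeros = num_bits - 1 = 10
binary(2000) = 11111010000

Elias gamma(2000) = '0000000000' + '11111010000' = 000000000011111010000 (21 bits)


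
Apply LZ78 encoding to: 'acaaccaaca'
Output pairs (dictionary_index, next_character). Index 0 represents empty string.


LZ78 encoding steps:
Dictionary: {0: ''}
Step 1: w='' (idx 0), next='a' -> output (0, 'a'), add 'a' as idx 1
Step 2: w='' (idx 0), next='c' -> output (0, 'c'), add 'c' as idx 2
Step 3: w='a' (idx 1), next='a' -> output (1, 'a'), add 'aa' as idx 3
Step 4: w='c' (idx 2), next='c' -> output (2, 'c'), add 'cc' as idx 4
Step 5: w='aa' (idx 3), next='c' -> output (3, 'c'), add 'aac' as idx 5
Step 6: w='a' (idx 1), end of input -> output (1, '')


Encoded: [(0, 'a'), (0, 'c'), (1, 'a'), (2, 'c'), (3, 'c'), (1, '')]


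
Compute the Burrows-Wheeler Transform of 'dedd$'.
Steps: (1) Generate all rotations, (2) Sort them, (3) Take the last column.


Rotations (sorted):
  0: $dedd -> last char: d
  1: d$ded -> last char: d
  2: dd$de -> last char: e
  3: dedd$ -> last char: $
  4: edd$d -> last char: d


BWT = dde$d


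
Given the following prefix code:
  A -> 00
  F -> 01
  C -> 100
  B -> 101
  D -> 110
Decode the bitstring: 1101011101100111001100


Decoding step by step:
Bits 110 -> D
Bits 101 -> B
Bits 110 -> D
Bits 110 -> D
Bits 01 -> F
Bits 110 -> D
Bits 01 -> F
Bits 100 -> C


Decoded message: DBDDFDFC


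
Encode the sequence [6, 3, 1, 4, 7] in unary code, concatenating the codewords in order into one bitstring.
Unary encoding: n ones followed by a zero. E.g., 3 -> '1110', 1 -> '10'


Encode each number as n ones followed by a terminating 0:
  6 -> 1111110 (7 bits)
  3 -> 1110 (4 bits)
  1 -> 10 (2 bits)
  4 -> 11110 (5 bits)
  7 -> 11111110 (8 bits)
Total length = 7 + 4 + 2 + 5 + 8 = 26 bits.

Unary([6, 3, 1, 4, 7]) = 11111101110101111011111110 (26 bits)


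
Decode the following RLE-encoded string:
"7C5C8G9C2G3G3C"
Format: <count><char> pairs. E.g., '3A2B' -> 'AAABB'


Expanding each <count><char> pair:
  7C -> 'CCCCCCC'
  5C -> 'CCCCC'
  8G -> 'GGGGGGGG'
  9C -> 'CCCCCCCCC'
  2G -> 'GG'
  3G -> 'GGG'
  3C -> 'CCC'

Decoded = CCCCCCCCCCCCGGGGGGGGCCCCCCCCCGGGGGCCC


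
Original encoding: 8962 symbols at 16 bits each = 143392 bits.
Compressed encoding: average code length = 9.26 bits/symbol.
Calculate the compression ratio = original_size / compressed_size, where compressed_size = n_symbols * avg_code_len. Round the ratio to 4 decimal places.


original_size = n_symbols * orig_bits = 8962 * 16 = 143392 bits
compressed_size = n_symbols * avg_code_len = 8962 * 9.26 = 82988.12 bits
ratio = original_size / compressed_size = 143392 / 82988.12 = 1.7279

Compression ratio = 1.7279


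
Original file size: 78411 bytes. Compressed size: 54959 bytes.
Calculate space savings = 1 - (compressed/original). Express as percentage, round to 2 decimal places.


ratio = compressed/original = 54959/78411 = 0.700909
savings = 1 - ratio = 1 - 0.700909 = 0.299091
as a percentage: 0.299091 * 100 = 29.91%

Space savings = 1 - 54959/78411 = 29.91%


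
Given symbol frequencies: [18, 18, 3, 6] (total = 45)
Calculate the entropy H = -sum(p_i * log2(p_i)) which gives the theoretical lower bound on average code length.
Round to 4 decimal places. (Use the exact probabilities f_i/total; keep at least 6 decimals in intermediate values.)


Per-symbol terms -p_i * log2(p_i) with p_i = f_i/45:
  p = 18/45 = 0.400000: log2(p) = -1.321928, -p*log2(p) = 0.528771
  p = 18/45 = 0.400000: log2(p) = -1.321928, -p*log2(p) = 0.528771
  p = 3/45 = 0.066667: log2(p) = -3.906891, -p*log2(p) = 0.260459
  p = 6/45 = 0.133333: log2(p) = -2.906891, -p*log2(p) = 0.387585
H = 0.528771 + 0.528771 + 0.260459 + 0.387585 = 1.705586

H = 1.7056 bits/symbol


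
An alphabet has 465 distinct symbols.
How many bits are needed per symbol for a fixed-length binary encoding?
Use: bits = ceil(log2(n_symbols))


log2(465) = 8.8611
Bracket: 2^8 = 256 < 465 <= 2^9 = 512
So ceil(log2(465)) = 9

bits = ceil(log2(465)) = ceil(8.8611) = 9 bits


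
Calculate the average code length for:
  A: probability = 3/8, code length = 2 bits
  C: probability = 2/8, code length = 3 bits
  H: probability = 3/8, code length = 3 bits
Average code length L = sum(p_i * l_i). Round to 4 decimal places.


Weighted contributions p_i * l_i:
  A: (3/8) * 2 = 6/8
  C: (2/8) * 3 = 6/8
  H: (3/8) * 3 = 9/8
Sum = (6 + 6 + 9)/8 = 21/8

L = 21/8 = 2.6250 bits/symbol


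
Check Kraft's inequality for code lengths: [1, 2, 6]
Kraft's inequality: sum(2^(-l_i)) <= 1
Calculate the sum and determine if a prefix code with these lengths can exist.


Sum = 2^(-1) + 2^(-2) + 2^(-6)
    = 0.5 + 0.25 + 0.015625
    = 49/64 = 0.765625
Since 0.765625 <= 1, Kraft's inequality IS satisfied.
A prefix code with these lengths CAN exist.

Kraft sum = 0.765625. Satisfied.


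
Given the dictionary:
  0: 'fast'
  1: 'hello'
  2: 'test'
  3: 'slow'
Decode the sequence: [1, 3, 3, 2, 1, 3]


Look up each index in the dictionary:
  1 -> 'hello'
  3 -> 'slow'
  3 -> 'slow'
  2 -> 'test'
  1 -> 'hello'
  3 -> 'slow'

Decoded: "hello slow slow test hello slow"


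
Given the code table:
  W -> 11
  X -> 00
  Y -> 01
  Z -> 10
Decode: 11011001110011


Decoding:
11 -> W
01 -> Y
10 -> Z
01 -> Y
11 -> W
00 -> X
11 -> W


Result: WYZYWXW


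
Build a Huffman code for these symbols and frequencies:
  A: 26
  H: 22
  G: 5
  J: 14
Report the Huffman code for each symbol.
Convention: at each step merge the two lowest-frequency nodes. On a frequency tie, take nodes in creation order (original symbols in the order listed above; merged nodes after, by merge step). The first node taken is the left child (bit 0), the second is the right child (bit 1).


Huffman tree construction:
Step 1: Merge G(5) + J(14) = 19
Step 2: Merge (G+J)(19) + H(22) = 41
Step 3: Merge A(26) + ((G+J)+H)(41) = 67
Read each symbol's code off the tree from the root (left child = 0, right child = 1).

Codes:
  A: 0 (length 1)
  H: 11 (length 2)
  G: 100 (length 3)
  J: 101 (length 3)
Average code length: 127/67 = 1.8955 bits/symbol


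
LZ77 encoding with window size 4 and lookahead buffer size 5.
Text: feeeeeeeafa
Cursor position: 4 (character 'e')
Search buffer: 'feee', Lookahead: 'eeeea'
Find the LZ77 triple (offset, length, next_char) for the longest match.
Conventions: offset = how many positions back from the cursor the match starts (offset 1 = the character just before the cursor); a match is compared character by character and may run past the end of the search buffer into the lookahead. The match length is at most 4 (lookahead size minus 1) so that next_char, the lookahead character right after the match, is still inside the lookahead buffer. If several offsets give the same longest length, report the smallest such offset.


Try each offset into the search buffer:
  offset=1 (pos 3, char 'e'): match length 4
  offset=2 (pos 2, char 'e'): match length 4
  offset=3 (pos 1, char 'e'): match length 4
  offset=4 (pos 0, char 'f'): match length 0
Longest match has length 4, found at offsets 1, 2, 3; take the smallest, offset 1.
next_char = character at position 4 + 4 = 8 -> 'a'

Best match: offset=1, length=4 (matching 'eeee' starting at position 3)
LZ77 triple: (1, 4, 'a')


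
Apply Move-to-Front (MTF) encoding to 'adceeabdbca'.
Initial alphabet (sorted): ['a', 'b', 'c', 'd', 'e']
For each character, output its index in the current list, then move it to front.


MTF encoding:
'a': index 0 in ['a', 'b', 'c', 'd', 'e'] -> ['a', 'b', 'c', 'd', 'e']
'd': index 3 in ['a', 'b', 'c', 'd', 'e'] -> ['d', 'a', 'b', 'c', 'e']
'c': index 3 in ['d', 'a', 'b', 'c', 'e'] -> ['c', 'd', 'a', 'b', 'e']
'e': index 4 in ['c', 'd', 'a', 'b', 'e'] -> ['e', 'c', 'd', 'a', 'b']
'e': index 0 in ['e', 'c', 'd', 'a', 'b'] -> ['e', 'c', 'd', 'a', 'b']
'a': index 3 in ['e', 'c', 'd', 'a', 'b'] -> ['a', 'e', 'c', 'd', 'b']
'b': index 4 in ['a', 'e', 'c', 'd', 'b'] -> ['b', 'a', 'e', 'c', 'd']
'd': index 4 in ['b', 'a', 'e', 'c', 'd'] -> ['d', 'b', 'a', 'e', 'c']
'b': index 1 in ['d', 'b', 'a', 'e', 'c'] -> ['b', 'd', 'a', 'e', 'c']
'c': index 4 in ['b', 'd', 'a', 'e', 'c'] -> ['c', 'b', 'd', 'a', 'e']
'a': index 3 in ['c', 'b', 'd', 'a', 'e'] -> ['a', 'c', 'b', 'd', 'e']


Output: [0, 3, 3, 4, 0, 3, 4, 4, 1, 4, 3]


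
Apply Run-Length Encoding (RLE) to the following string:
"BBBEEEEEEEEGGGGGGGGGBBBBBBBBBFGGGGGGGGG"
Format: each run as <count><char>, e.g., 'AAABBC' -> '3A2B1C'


Scanning runs left to right:
  i=0: run of 'B' x 3 -> '3B'
  i=3: run of 'E' x 8 -> '8E'
  i=11: run of 'G' x 9 -> '9G'
  i=20: run of 'B' x 9 -> '9B'
  i=29: run of 'F' x 1 -> '1F'
  i=30: run of 'G' x 9 -> '9G'

RLE = 3B8E9G9B1F9G


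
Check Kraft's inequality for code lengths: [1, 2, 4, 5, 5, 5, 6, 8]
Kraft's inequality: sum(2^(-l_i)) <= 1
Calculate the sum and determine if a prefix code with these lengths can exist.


Sum = 2^(-1) + 2^(-2) + 2^(-4) + 2^(-5) + 2^(-5) + 2^(-5) + 2^(-6) + 2^(-8)
    = 0.5 + 0.25 + 0.0625 + 0.03125 + 0.03125 + 0.03125 + 0.015625 + 0.00390625
    = 237/256 = 0.92578125
Since 0.92578125 <= 1, Kraft's inequality IS satisfied.
A prefix code with these lengths CAN exist.

Kraft sum = 0.92578125. Satisfied.


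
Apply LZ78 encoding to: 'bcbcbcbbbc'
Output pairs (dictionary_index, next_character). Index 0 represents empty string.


LZ78 encoding steps:
Dictionary: {0: ''}
Step 1: w='' (idx 0), next='b' -> output (0, 'b'), add 'b' as idx 1
Step 2: w='' (idx 0), next='c' -> output (0, 'c'), add 'c' as idx 2
Step 3: w='b' (idx 1), next='c' -> output (1, 'c'), add 'bc' as idx 3
Step 4: w='bc' (idx 3), next='b' -> output (3, 'b'), add 'bcb' as idx 4
Step 5: w='b' (idx 1), next='b' -> output (1, 'b'), add 'bb' as idx 5
Step 6: w='c' (idx 2), end of input -> output (2, '')


Encoded: [(0, 'b'), (0, 'c'), (1, 'c'), (3, 'b'), (1, 'b'), (2, '')]


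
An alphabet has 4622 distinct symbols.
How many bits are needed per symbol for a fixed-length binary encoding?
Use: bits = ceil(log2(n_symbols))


log2(4622) = 12.1743
Bracket: 2^12 = 4096 < 4622 <= 2^13 = 8192
So ceil(log2(4622)) = 13

bits = ceil(log2(4622)) = ceil(12.1743) = 13 bits


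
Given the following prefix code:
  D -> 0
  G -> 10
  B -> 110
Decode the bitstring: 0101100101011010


Decoding step by step:
Bits 0 -> D
Bits 10 -> G
Bits 110 -> B
Bits 0 -> D
Bits 10 -> G
Bits 10 -> G
Bits 110 -> B
Bits 10 -> G


Decoded message: DGBDGGBG


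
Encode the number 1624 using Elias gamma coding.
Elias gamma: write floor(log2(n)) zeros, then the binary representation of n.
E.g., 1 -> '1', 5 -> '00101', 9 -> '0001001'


num_bits = floor(log2(1624)) + 1 = 11
leading_zeros = num_bits - 1 = 10
binary(1624) = 11001011000

Elias gamma(1624) = '0000000000' + '11001011000' = 000000000011001011000 (21 bits)


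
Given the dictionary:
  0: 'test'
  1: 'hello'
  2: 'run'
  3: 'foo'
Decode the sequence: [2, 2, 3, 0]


Look up each index in the dictionary:
  2 -> 'run'
  2 -> 'run'
  3 -> 'foo'
  0 -> 'test'

Decoded: "run run foo test"


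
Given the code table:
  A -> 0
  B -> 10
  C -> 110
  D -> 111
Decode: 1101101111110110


Decoding:
110 -> C
110 -> C
111 -> D
111 -> D
0 -> A
110 -> C


Result: CCDDAC


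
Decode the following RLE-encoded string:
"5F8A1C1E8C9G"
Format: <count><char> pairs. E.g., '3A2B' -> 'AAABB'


Expanding each <count><char> pair:
  5F -> 'FFFFF'
  8A -> 'AAAAAAAA'
  1C -> 'C'
  1E -> 'E'
  8C -> 'CCCCCCCC'
  9G -> 'GGGGGGGGG'

Decoded = FFFFFAAAAAAAACECCCCCCCCGGGGGGGGG


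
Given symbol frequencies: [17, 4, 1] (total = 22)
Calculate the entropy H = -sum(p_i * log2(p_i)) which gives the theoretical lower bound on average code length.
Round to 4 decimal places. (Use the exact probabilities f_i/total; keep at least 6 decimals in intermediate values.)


Per-symbol terms -p_i * log2(p_i) with p_i = f_i/22:
  p = 17/22 = 0.772727: log2(p) = -0.371969, -p*log2(p) = 0.287430
  p = 4/22 = 0.181818: log2(p) = -2.459432, -p*log2(p) = 0.447169
  p = 1/22 = 0.045455: log2(p) = -4.459432, -p*log2(p) = 0.202701
H = 0.287430 + 0.447169 + 0.202701 = 0.937300

H = 0.9373 bits/symbol


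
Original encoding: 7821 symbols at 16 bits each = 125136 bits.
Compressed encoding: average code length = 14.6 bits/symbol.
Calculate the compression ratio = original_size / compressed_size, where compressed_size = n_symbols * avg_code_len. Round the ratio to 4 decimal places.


original_size = n_symbols * orig_bits = 7821 * 16 = 125136 bits
compressed_size = n_symbols * avg_code_len = 7821 * 14.6 = 114186.6 bits
ratio = original_size / compressed_size = 125136 / 114186.6 = 1.0959

Compression ratio = 1.0959


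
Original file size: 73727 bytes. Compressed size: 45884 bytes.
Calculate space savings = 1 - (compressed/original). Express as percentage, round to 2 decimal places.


ratio = compressed/original = 45884/73727 = 0.62235
savings = 1 - ratio = 1 - 0.62235 = 0.37765
as a percentage: 0.37765 * 100 = 37.76%

Space savings = 1 - 45884/73727 = 37.76%


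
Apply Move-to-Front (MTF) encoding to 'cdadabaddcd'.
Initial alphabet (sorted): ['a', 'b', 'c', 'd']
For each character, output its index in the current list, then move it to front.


MTF encoding:
'c': index 2 in ['a', 'b', 'c', 'd'] -> ['c', 'a', 'b', 'd']
'd': index 3 in ['c', 'a', 'b', 'd'] -> ['d', 'c', 'a', 'b']
'a': index 2 in ['d', 'c', 'a', 'b'] -> ['a', 'd', 'c', 'b']
'd': index 1 in ['a', 'd', 'c', 'b'] -> ['d', 'a', 'c', 'b']
'a': index 1 in ['d', 'a', 'c', 'b'] -> ['a', 'd', 'c', 'b']
'b': index 3 in ['a', 'd', 'c', 'b'] -> ['b', 'a', 'd', 'c']
'a': index 1 in ['b', 'a', 'd', 'c'] -> ['a', 'b', 'd', 'c']
'd': index 2 in ['a', 'b', 'd', 'c'] -> ['d', 'a', 'b', 'c']
'd': index 0 in ['d', 'a', 'b', 'c'] -> ['d', 'a', 'b', 'c']
'c': index 3 in ['d', 'a', 'b', 'c'] -> ['c', 'd', 'a', 'b']
'd': index 1 in ['c', 'd', 'a', 'b'] -> ['d', 'c', 'a', 'b']


Output: [2, 3, 2, 1, 1, 3, 1, 2, 0, 3, 1]


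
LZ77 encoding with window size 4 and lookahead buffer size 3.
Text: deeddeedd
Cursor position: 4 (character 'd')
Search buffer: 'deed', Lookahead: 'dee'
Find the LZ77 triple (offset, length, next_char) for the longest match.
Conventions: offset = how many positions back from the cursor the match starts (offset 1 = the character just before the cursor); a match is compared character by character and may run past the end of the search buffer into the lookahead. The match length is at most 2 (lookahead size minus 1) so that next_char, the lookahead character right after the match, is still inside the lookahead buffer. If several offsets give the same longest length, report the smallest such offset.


Try each offset into the search buffer:
  offset=1 (pos 3, char 'd'): match length 1
  offset=2 (pos 2, char 'e'): match length 0
  offset=3 (pos 1, char 'e'): match length 0
  offset=4 (pos 0, char 'd'): match length 2
Longest match has length 2 at offset 4.
next_char = character at position 4 + 2 = 6 -> 'e'

Best match: offset=4, length=2 (matching 'de' starting at position 0)
LZ77 triple: (4, 2, 'e')


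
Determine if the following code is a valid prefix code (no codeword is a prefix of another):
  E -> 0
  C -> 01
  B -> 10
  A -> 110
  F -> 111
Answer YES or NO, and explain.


Checking each pair (does one codeword prefix another?):
  E='0' vs C='01': prefix -- VIOLATION

NO -- this is NOT a valid prefix code. E (0) is a prefix of C (01).


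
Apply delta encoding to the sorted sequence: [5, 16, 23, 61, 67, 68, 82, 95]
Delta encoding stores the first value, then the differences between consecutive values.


First value: 5
Deltas:
  16 - 5 = 11
  23 - 16 = 7
  61 - 23 = 38
  67 - 61 = 6
  68 - 67 = 1
  82 - 68 = 14
  95 - 82 = 13


Delta encoded: [5, 11, 7, 38, 6, 1, 14, 13]


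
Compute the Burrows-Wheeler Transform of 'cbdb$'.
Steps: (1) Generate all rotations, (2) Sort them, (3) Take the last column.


Rotations (sorted):
  0: $cbdb -> last char: b
  1: b$cbd -> last char: d
  2: bdb$c -> last char: c
  3: cbdb$ -> last char: $
  4: db$cb -> last char: b


BWT = bdc$b


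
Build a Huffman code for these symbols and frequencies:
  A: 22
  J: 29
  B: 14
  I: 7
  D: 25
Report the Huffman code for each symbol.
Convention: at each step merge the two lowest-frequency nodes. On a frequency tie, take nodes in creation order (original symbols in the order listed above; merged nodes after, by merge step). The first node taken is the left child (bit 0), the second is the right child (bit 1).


Huffman tree construction:
Step 1: Merge I(7) + B(14) = 21
Step 2: Merge (I+B)(21) + A(22) = 43
Step 3: Merge D(25) + J(29) = 54
Step 4: Merge ((I+B)+A)(43) + (D+J)(54) = 97
Read each symbol's code off the tree from the root (left child = 0, right child = 1).

Codes:
  A: 01 (length 2)
  J: 11 (length 2)
  B: 001 (length 3)
  I: 000 (length 3)
  D: 10 (length 2)
Average code length: 215/97 = 2.2165 bits/symbol


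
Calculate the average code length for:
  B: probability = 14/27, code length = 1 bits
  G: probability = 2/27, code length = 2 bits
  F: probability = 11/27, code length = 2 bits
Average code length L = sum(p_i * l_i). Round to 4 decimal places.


Weighted contributions p_i * l_i:
  B: (14/27) * 1 = 14/27
  G: (2/27) * 2 = 4/27
  F: (11/27) * 2 = 22/27
Sum = (14 + 4 + 22)/27 = 40/27

L = 40/27 = 1.4815 bits/symbol


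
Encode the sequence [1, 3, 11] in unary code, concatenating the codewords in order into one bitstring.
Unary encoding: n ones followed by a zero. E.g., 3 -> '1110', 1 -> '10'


Encode each number as n ones followed by a terminating 0:
  1 -> 10 (2 bits)
  3 -> 1110 (4 bits)
  11 -> 111111111110 (12 bits)
Total length = 2 + 4 + 12 = 18 bits.

Unary([1, 3, 11]) = 101110111111111110 (18 bits)


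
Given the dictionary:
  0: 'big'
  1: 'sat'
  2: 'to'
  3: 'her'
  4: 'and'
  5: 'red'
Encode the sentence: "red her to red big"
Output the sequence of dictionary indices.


Look up each word in the dictionary:
  'red' -> 5
  'her' -> 3
  'to' -> 2
  'red' -> 5
  'big' -> 0

Encoded: [5, 3, 2, 5, 0]


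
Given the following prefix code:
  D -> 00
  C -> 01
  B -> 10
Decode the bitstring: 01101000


Decoding step by step:
Bits 01 -> C
Bits 10 -> B
Bits 10 -> B
Bits 00 -> D


Decoded message: CBBD


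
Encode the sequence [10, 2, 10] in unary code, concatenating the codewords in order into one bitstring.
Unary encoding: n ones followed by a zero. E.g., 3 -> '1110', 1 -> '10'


Encode each number as n ones followed by a terminating 0:
  10 -> 11111111110 (11 bits)
  2 -> 110 (3 bits)
  10 -> 11111111110 (11 bits)
Total length = 11 + 3 + 11 = 25 bits.

Unary([10, 2, 10]) = 1111111111011011111111110 (25 bits)


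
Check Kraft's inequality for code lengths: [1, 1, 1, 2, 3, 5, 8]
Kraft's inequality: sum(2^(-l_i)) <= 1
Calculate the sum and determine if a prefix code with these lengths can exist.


Sum = 2^(-1) + 2^(-1) + 2^(-1) + 2^(-2) + 2^(-3) + 2^(-5) + 2^(-8)
    = 0.5 + 0.5 + 0.5 + 0.25 + 0.125 + 0.03125 + 0.00390625
    = 489/256 = 1.91015625
Since 1.91015625 > 1, Kraft's inequality is NOT satisfied.
A prefix code with these lengths CANNOT exist.

Kraft sum = 1.91015625. Not satisfied.


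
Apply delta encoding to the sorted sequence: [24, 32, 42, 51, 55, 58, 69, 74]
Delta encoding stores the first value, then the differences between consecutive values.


First value: 24
Deltas:
  32 - 24 = 8
  42 - 32 = 10
  51 - 42 = 9
  55 - 51 = 4
  58 - 55 = 3
  69 - 58 = 11
  74 - 69 = 5


Delta encoded: [24, 8, 10, 9, 4, 3, 11, 5]


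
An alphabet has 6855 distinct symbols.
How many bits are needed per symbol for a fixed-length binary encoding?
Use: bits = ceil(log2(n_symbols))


log2(6855) = 12.7429
Bracket: 2^12 = 4096 < 6855 <= 2^13 = 8192
So ceil(log2(6855)) = 13

bits = ceil(log2(6855)) = ceil(12.7429) = 13 bits


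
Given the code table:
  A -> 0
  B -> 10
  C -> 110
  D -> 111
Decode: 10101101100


Decoding:
10 -> B
10 -> B
110 -> C
110 -> C
0 -> A


Result: BBCCA


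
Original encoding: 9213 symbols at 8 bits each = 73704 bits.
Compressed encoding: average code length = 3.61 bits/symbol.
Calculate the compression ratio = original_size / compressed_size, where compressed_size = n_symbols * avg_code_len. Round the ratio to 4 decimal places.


original_size = n_symbols * orig_bits = 9213 * 8 = 73704 bits
compressed_size = n_symbols * avg_code_len = 9213 * 3.61 = 33258.93 bits
ratio = original_size / compressed_size = 73704 / 33258.93 = 2.2161

Compression ratio = 2.2161


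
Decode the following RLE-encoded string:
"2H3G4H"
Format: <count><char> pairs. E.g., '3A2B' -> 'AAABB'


Expanding each <count><char> pair:
  2H -> 'HH'
  3G -> 'GGG'
  4H -> 'HHHH'

Decoded = HHGGGHHHH


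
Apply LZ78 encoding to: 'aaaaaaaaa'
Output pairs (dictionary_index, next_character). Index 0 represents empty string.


LZ78 encoding steps:
Dictionary: {0: ''}
Step 1: w='' (idx 0), next='a' -> output (0, 'a'), add 'a' as idx 1
Step 2: w='a' (idx 1), next='a' -> output (1, 'a'), add 'aa' as idx 2
Step 3: w='aa' (idx 2), next='a' -> output (2, 'a'), add 'aaa' as idx 3
Step 4: w='aaa' (idx 3), end of input -> output (3, '')


Encoded: [(0, 'a'), (1, 'a'), (2, 'a'), (3, '')]


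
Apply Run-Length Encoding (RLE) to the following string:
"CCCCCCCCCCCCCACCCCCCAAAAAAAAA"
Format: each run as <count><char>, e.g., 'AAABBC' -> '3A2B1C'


Scanning runs left to right:
  i=0: run of 'C' x 13 -> '13C'
  i=13: run of 'A' x 1 -> '1A'
  i=14: run of 'C' x 6 -> '6C'
  i=20: run of 'A' x 9 -> '9A'

RLE = 13C1A6C9A


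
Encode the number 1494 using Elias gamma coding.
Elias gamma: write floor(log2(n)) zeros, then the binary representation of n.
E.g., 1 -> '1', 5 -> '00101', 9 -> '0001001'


num_bits = floor(log2(1494)) + 1 = 11
leading_zeros = num_bits - 1 = 10
binary(1494) = 10111010110

Elias gamma(1494) = '0000000000' + '10111010110' = 000000000010111010110 (21 bits)


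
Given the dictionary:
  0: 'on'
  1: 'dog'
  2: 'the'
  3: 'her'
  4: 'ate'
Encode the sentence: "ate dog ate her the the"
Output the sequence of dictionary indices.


Look up each word in the dictionary:
  'ate' -> 4
  'dog' -> 1
  'ate' -> 4
  'her' -> 3
  'the' -> 2
  'the' -> 2

Encoded: [4, 1, 4, 3, 2, 2]


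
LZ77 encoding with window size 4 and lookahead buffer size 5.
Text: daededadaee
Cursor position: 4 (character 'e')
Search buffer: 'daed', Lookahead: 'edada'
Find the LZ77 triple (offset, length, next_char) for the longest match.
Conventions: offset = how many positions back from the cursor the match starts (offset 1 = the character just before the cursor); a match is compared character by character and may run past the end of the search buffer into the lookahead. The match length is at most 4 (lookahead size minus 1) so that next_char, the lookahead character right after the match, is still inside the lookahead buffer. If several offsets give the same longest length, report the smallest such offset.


Try each offset into the search buffer:
  offset=1 (pos 3, char 'd'): match length 0
  offset=2 (pos 2, char 'e'): match length 2
  offset=3 (pos 1, char 'a'): match length 0
  offset=4 (pos 0, char 'd'): match length 0
Longest match has length 2 at offset 2.
next_char = character at position 4 + 2 = 6 -> 'a'

Best match: offset=2, length=2 (matching 'ed' starting at position 2)
LZ77 triple: (2, 2, 'a')


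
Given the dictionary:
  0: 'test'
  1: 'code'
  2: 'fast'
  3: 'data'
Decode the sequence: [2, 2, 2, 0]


Look up each index in the dictionary:
  2 -> 'fast'
  2 -> 'fast'
  2 -> 'fast'
  0 -> 'test'

Decoded: "fast fast fast test"


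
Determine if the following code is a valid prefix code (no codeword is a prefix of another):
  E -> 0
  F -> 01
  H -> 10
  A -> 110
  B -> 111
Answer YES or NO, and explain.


Checking each pair (does one codeword prefix another?):
  E='0' vs F='01': prefix -- VIOLATION

NO -- this is NOT a valid prefix code. E (0) is a prefix of F (01).


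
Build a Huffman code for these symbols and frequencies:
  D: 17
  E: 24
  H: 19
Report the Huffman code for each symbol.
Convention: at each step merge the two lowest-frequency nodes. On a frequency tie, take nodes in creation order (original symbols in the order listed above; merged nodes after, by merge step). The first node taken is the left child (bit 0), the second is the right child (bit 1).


Huffman tree construction:
Step 1: Merge D(17) + H(19) = 36
Step 2: Merge E(24) + (D+H)(36) = 60
Read each symbol's code off the tree from the root (left child = 0, right child = 1).

Codes:
  D: 10 (length 2)
  E: 0 (length 1)
  H: 11 (length 2)
Average code length: 96/60 = 1.6000 bits/symbol


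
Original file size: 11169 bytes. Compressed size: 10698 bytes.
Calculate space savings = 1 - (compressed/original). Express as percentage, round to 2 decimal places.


ratio = compressed/original = 10698/11169 = 0.95783
savings = 1 - ratio = 1 - 0.95783 = 0.04217
as a percentage: 0.04217 * 100 = 4.22%

Space savings = 1 - 10698/11169 = 4.22%


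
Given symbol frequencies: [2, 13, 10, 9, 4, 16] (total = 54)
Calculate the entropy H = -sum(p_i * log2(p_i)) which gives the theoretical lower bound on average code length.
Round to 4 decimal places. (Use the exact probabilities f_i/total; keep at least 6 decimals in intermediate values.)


Per-symbol terms -p_i * log2(p_i) with p_i = f_i/54:
  p = 2/54 = 0.037037: log2(p) = -4.754888, -p*log2(p) = 0.176107
  p = 13/54 = 0.240741: log2(p) = -2.054448, -p*log2(p) = 0.494589
  p = 10/54 = 0.185185: log2(p) = -2.432959, -p*log2(p) = 0.450548
  p = 9/54 = 0.166667: log2(p) = -2.584963, -p*log2(p) = 0.430827
  p = 4/54 = 0.074074: log2(p) = -3.754888, -p*log2(p) = 0.278140
  p = 16/54 = 0.296296: log2(p) = -1.754888, -p*log2(p) = 0.519967
H = 0.176107 + 0.494589 + 0.450548 + 0.430827 + 0.278140 + 0.519967 = 2.350178

H = 2.3502 bits/symbol


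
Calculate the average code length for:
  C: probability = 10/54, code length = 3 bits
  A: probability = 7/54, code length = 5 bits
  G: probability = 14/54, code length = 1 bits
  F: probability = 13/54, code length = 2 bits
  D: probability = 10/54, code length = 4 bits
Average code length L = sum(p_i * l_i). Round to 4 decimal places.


Weighted contributions p_i * l_i:
  C: (10/54) * 3 = 30/54
  A: (7/54) * 5 = 35/54
  G: (14/54) * 1 = 14/54
  F: (13/54) * 2 = 26/54
  D: (10/54) * 4 = 40/54
Sum = (30 + 35 + 14 + 26 + 40)/54 = 145/54

L = 145/54 = 2.6852 bits/symbol


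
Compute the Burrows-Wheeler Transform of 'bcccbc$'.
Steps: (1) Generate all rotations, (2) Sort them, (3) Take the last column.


Rotations (sorted):
  0: $bcccbc -> last char: c
  1: bc$bccc -> last char: c
  2: bcccbc$ -> last char: $
  3: c$bcccb -> last char: b
  4: cbc$bcc -> last char: c
  5: ccbc$bc -> last char: c
  6: cccbc$b -> last char: b


BWT = cc$bccb


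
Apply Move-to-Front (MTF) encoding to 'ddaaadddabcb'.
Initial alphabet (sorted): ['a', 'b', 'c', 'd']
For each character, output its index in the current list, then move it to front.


MTF encoding:
'd': index 3 in ['a', 'b', 'c', 'd'] -> ['d', 'a', 'b', 'c']
'd': index 0 in ['d', 'a', 'b', 'c'] -> ['d', 'a', 'b', 'c']
'a': index 1 in ['d', 'a', 'b', 'c'] -> ['a', 'd', 'b', 'c']
'a': index 0 in ['a', 'd', 'b', 'c'] -> ['a', 'd', 'b', 'c']
'a': index 0 in ['a', 'd', 'b', 'c'] -> ['a', 'd', 'b', 'c']
'd': index 1 in ['a', 'd', 'b', 'c'] -> ['d', 'a', 'b', 'c']
'd': index 0 in ['d', 'a', 'b', 'c'] -> ['d', 'a', 'b', 'c']
'd': index 0 in ['d', 'a', 'b', 'c'] -> ['d', 'a', 'b', 'c']
'a': index 1 in ['d', 'a', 'b', 'c'] -> ['a', 'd', 'b', 'c']
'b': index 2 in ['a', 'd', 'b', 'c'] -> ['b', 'a', 'd', 'c']
'c': index 3 in ['b', 'a', 'd', 'c'] -> ['c', 'b', 'a', 'd']
'b': index 1 in ['c', 'b', 'a', 'd'] -> ['b', 'c', 'a', 'd']


Output: [3, 0, 1, 0, 0, 1, 0, 0, 1, 2, 3, 1]


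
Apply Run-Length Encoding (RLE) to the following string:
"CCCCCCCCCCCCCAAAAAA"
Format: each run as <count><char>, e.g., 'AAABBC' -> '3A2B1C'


Scanning runs left to right:
  i=0: run of 'C' x 13 -> '13C'
  i=13: run of 'A' x 6 -> '6A'

RLE = 13C6A


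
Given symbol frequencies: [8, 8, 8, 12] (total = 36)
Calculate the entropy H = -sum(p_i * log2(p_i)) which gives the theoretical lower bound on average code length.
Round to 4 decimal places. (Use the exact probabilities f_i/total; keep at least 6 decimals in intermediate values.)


Per-symbol terms -p_i * log2(p_i) with p_i = f_i/36:
  p = 8/36 = 0.222222: log2(p) = -2.169925, -p*log2(p) = 0.482206
  p = 8/36 = 0.222222: log2(p) = -2.169925, -p*log2(p) = 0.482206
  p = 8/36 = 0.222222: log2(p) = -2.169925, -p*log2(p) = 0.482206
  p = 12/36 = 0.333333: log2(p) = -1.584963, -p*log2(p) = 0.528321
H = 0.482206 + 0.482206 + 0.482206 + 0.528321 = 1.974939

H = 1.9749 bits/symbol


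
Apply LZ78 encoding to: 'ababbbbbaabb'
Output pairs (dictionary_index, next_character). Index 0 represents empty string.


LZ78 encoding steps:
Dictionary: {0: ''}
Step 1: w='' (idx 0), next='a' -> output (0, 'a'), add 'a' as idx 1
Step 2: w='' (idx 0), next='b' -> output (0, 'b'), add 'b' as idx 2
Step 3: w='a' (idx 1), next='b' -> output (1, 'b'), add 'ab' as idx 3
Step 4: w='b' (idx 2), next='b' -> output (2, 'b'), add 'bb' as idx 4
Step 5: w='bb' (idx 4), next='a' -> output (4, 'a'), add 'bba' as idx 5
Step 6: w='ab' (idx 3), next='b' -> output (3, 'b'), add 'abb' as idx 6


Encoded: [(0, 'a'), (0, 'b'), (1, 'b'), (2, 'b'), (4, 'a'), (3, 'b')]


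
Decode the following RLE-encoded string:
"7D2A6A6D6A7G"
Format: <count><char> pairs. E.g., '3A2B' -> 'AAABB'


Expanding each <count><char> pair:
  7D -> 'DDDDDDD'
  2A -> 'AA'
  6A -> 'AAAAAA'
  6D -> 'DDDDDD'
  6A -> 'AAAAAA'
  7G -> 'GGGGGGG'

Decoded = DDDDDDDAAAAAAAADDDDDDAAAAAAGGGGGGG


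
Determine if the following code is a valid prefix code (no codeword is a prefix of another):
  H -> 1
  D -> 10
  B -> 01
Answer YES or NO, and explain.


Checking each pair (does one codeword prefix another?):
  H='1' vs D='10': prefix -- VIOLATION

NO -- this is NOT a valid prefix code. H (1) is a prefix of D (10).


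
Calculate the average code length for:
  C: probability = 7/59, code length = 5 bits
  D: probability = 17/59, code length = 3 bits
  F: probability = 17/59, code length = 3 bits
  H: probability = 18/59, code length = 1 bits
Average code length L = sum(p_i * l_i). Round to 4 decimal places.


Weighted contributions p_i * l_i:
  C: (7/59) * 5 = 35/59
  D: (17/59) * 3 = 51/59
  F: (17/59) * 3 = 51/59
  H: (18/59) * 1 = 18/59
Sum = (35 + 51 + 51 + 18)/59 = 155/59

L = 155/59 = 2.6271 bits/symbol


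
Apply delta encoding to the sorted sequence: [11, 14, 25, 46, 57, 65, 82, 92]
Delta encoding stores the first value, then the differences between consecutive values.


First value: 11
Deltas:
  14 - 11 = 3
  25 - 14 = 11
  46 - 25 = 21
  57 - 46 = 11
  65 - 57 = 8
  82 - 65 = 17
  92 - 82 = 10


Delta encoded: [11, 3, 11, 21, 11, 8, 17, 10]
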